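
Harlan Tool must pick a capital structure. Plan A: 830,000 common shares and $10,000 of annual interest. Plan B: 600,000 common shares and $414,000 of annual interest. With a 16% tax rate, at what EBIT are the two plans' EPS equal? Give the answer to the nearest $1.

$1,467,913

At indifference, (EBIT − 10,000)(1 − t)/830,000 = (EBIT − 414,000)(1 − t)/600,000.
Cancelling (1 − t) and cross-multiplying: 600,000·(EBIT − 10,000) = 830,000·(EBIT − 414,000).
EBIT × (830,000 − 600,000) = 414,000 × 830,000 − 10,000 × 600,000 = 337,620,000,000, so EBIT = 337,620,000,000 ÷ 230,000 = 1,467,913.04.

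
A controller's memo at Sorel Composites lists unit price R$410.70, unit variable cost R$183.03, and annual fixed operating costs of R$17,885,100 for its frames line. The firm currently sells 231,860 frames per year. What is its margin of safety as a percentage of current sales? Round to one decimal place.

Contribution margin per unit = R$410.70 − R$183.03 = R$227.67. Break-even units = R$17,885,100 ÷ R$227.67 = 78,557.12; break-even revenue = 78,557.12 × R$410.70 = R$32,263,410.07.
Actual sales revenue = 231,860 × R$410.70 = R$95,224,902.00.
Margin of safety = (R$95,224,902.00 − R$32,263,410.07) ÷ R$95,224,902.00 = 66.1%.

66.1%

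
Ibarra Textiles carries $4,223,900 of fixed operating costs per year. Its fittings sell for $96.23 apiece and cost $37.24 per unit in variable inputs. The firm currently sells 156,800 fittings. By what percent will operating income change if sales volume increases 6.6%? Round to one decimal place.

+12.1%

Total contribution margin = 156,800 × $58.99 = $9,249,632.00.
Operating income = contribution − fixed costs = $9,249,632.00 − $4,223,900 = $5,025,732.00.
DOL = contribution ÷ EBIT = $9,249,632.00 ÷ $5,025,732.00 = 1.8405.
Operating income changes by 1.8405 × +6.6% = +12.1%.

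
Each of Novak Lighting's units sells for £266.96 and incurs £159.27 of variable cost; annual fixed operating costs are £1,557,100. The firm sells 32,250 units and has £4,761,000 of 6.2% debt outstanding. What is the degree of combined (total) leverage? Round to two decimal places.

2.14

Total contribution margin = 32,250 × £107.69 = £3,473,002.50.
Operating income = contribution − fixed costs = £3,473,002.50 − £1,557,100 = £1,915,902.50. Interest = £295,182.00, so EBIT − I = £1,620,720.50.
Degree of total leverage = total CM / (EBIT − interest) = £3,473,002.50 / £1,620,720.50 = 2.1429.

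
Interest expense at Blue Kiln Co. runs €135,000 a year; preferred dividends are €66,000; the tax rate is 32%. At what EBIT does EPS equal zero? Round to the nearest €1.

Grossing the preferred dividend up to pre-tax terms: €66,000 / (1 − 0.32) = €97,058.82.
Financial break-even EBIT = interest + D_p ÷ (1 − t) = €135,000 + €97,058.82 = €232,058.82.

€232,059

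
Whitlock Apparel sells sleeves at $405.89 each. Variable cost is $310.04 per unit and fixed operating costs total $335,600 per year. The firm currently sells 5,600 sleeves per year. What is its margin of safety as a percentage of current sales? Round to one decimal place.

37.5%

Unit CM = price − variable cost = $405.89 − $310.04 = $95.85. Break-even units = $335,600 ÷ $95.85 = 3,501.30; break-even revenue = 3,501.30 × $405.89 = $1,421,144.33.
Current sales = 5,600 × $405.89 = $2,272,984.00.
Margin of safety = ($2,272,984.00 − $1,421,144.33) ÷ $2,272,984.00 = 37.5%.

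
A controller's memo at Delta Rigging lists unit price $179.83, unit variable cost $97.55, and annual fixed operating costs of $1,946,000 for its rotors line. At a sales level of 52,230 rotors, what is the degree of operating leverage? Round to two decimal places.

At 52,230 units, contribution = 52,230 × $82.28 = $4,297,484.40.
Operating income = contribution − fixed costs = $4,297,484.40 − $1,946,000 = $2,351,484.40.
So DOL = total CM / EBIT = $4,297,484.40 / $2,351,484.40 = 1.8276.

1.83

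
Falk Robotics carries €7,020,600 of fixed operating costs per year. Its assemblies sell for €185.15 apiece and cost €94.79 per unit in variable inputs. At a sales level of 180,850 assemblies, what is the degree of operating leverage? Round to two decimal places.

At 180,850 units, contribution = 180,850 × €90.36 = €16,341,606.00.
Operating income = contribution − fixed costs = €16,341,606.00 − €7,020,600 = €9,321,006.00.
DOL = contribution ÷ EBIT = €16,341,606.00 ÷ €9,321,006.00 = 1.7532.

1.75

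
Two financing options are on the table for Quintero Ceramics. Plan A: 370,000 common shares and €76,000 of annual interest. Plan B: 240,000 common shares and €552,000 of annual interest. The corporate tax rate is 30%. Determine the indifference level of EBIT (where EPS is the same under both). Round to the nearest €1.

€1,430,769

Set EPS_A = EPS_B: (EBIT − €76,000)(1 − 0.30) ÷ 370,000 = (EBIT − €552,000)(1 − 0.30) ÷ 240,000.
Cancelling (1 − t) and cross-multiplying: 240,000·(EBIT − 76,000) = 370,000·(EBIT − 552,000).
EBIT × (370,000 − 240,000) = 552,000 × 370,000 − 76,000 × 240,000 = 186,000,000,000, so EBIT = 186,000,000,000 ÷ 130,000 = 1,430,769.23.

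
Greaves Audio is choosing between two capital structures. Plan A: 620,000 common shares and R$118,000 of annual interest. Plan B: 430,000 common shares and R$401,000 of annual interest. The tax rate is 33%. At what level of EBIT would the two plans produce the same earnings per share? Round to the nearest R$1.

R$1,041,474

At indifference, (EBIT − 118,000)(1 − t)/620,000 = (EBIT − 401,000)(1 − t)/430,000.
The (1 − t) factor cancels: (EBIT − 118,000) × 430,000 = (EBIT − 401,000) × 620,000.
EBIT × (620,000 − 430,000) = 401,000 × 620,000 − 118,000 × 430,000 = 197,880,000,000, so EBIT = 197,880,000,000 ÷ 190,000 = 1,041,473.68.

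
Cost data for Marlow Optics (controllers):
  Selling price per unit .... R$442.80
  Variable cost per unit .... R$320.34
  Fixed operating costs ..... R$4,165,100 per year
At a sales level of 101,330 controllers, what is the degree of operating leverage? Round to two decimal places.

1.51

Total contribution margin = 101,330 × R$122.46 = R$12,408,871.80.
Operating income = contribution − fixed costs = R$12,408,871.80 − R$4,165,100 = R$8,243,771.80.
So DOL = total CM / EBIT = R$12,408,871.80 / R$8,243,771.80 = 1.5052.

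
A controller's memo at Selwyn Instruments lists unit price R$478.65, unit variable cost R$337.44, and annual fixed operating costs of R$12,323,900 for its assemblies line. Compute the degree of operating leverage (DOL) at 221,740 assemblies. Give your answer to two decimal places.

Contribution at this volume is 221,740 × R$141.21 = R$31,311,905.40.
EBIT = R$31,311,905.40 − R$12,323,900 = R$18,988,005.40.
DOL = contribution ÷ EBIT = R$31,311,905.40 ÷ R$18,988,005.40 = 1.6490.

1.65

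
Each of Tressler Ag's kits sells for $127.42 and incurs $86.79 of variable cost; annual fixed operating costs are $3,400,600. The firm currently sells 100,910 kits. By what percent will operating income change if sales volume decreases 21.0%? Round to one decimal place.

Total contribution margin = 100,910 × $40.63 = $4,099,973.30.
Subtracting fixed costs: EBIT = $4,099,973.30 − $3,400,600 = $699,373.30.
So DOL = total CM / EBIT = $4,099,973.30 / $699,373.30 = 5.8624.
Operating income changes by 5.8624 × -21.0% = -123.1%.

-123.1%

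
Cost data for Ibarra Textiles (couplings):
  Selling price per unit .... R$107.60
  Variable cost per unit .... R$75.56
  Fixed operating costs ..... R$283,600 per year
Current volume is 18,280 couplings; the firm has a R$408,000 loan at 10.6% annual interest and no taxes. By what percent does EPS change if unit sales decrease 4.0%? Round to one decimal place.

At 18,280 units, contribution = 18,280 × R$32.04 = R$585,691.20.
Operating income = contribution − fixed costs = R$585,691.20 − R$283,600 = R$302,091.20.
After interest of R$43,248.00, pre-tax earnings = R$258,843.20.
DCL = total CM / (EBIT − I) = R$585,691.20 / R$258,843.20 = 2.2627.
%ΔEPS = DCL × %ΔSales = 2.2627 × -4.0% = -9.1%.

-9.1%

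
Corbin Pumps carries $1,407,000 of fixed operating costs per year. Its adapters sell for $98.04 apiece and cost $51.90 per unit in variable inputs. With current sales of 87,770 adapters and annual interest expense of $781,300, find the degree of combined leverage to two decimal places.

Total contribution margin = 87,770 × $46.14 = $4,049,707.80.
Subtracting fixed costs: EBIT = $4,049,707.80 − $1,407,000 = $2,642,707.80. Interest = $781,300.00.
DOL = $4,049,707.80 ÷ $2,642,707.80 = 1.5324; DFL = $2,642,707.80 ÷ $1,861,407.80 = 1.4197.
DCL = DOL × DFL = 1.5324 × 1.4197 = 2.1755.

2.18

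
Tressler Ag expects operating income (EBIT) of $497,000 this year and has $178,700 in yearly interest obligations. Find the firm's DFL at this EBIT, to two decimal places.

1.56

Annual interest charges come to $178,700.00.
Degree of financial leverage = EBIT / (EBIT − interest) = $497,000 / $318,300.00 = 1.5614.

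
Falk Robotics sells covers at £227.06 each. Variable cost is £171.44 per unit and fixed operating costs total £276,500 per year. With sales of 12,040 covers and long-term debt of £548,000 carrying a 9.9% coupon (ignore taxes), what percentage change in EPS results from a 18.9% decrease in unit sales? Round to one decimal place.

At 12,040 units, contribution = 12,040 × £55.62 = £669,664.80.
EBIT = £669,664.80 − £276,500 = £393,164.80.
After interest of £54,252.00, pre-tax earnings = £338,912.80.
DCL = total CM / (EBIT − I) = £669,664.80 / £338,912.80 = 1.9759.
EPS therefore changes by 1.9759 × (-18.9%) = -37.3%.

-37.3%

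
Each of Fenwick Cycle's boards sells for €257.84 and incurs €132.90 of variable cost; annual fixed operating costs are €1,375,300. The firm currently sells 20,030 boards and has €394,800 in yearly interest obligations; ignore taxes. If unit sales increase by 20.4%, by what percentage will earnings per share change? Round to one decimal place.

Contribution at this volume is 20,030 × €124.94 = €2,502,548.20.
Operating income = contribution − fixed costs = €2,502,548.20 − €1,375,300 = €1,127,248.20.
Interest = €394,800.00, so EBIT − I = €732,448.20.
DCL = total CM / (EBIT − I) = €2,502,548.20 / €732,448.20 = 3.4167.
%ΔEPS = DCL × %ΔSales = 3.4167 × +20.4% = +69.7%.

+69.7%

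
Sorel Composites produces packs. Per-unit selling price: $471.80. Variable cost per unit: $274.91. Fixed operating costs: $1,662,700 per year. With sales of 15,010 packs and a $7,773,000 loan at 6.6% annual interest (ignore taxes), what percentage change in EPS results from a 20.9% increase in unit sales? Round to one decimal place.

+79.2%

Contribution at this volume is 15,010 × $196.89 = $2,955,318.90.
Subtracting fixed costs: EBIT = $2,955,318.90 − $1,662,700 = $1,292,618.90.
Interest = $513,018.00, so EBIT − I = $779,600.90.
Degree of combined leverage = contribution ÷ (EBIT − I) = $2,955,318.90 ÷ $779,600.90 = 3.7908.
EPS therefore changes by 3.7908 × (+20.9%) = +79.2%.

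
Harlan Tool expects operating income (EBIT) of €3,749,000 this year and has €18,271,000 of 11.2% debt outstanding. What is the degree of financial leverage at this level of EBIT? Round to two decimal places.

Annual interest charges come to €2,046,352.00.
Degree of financial leverage = EBIT / (EBIT − interest) = €3,749,000 / €1,702,648.00 = 2.2019.

2.20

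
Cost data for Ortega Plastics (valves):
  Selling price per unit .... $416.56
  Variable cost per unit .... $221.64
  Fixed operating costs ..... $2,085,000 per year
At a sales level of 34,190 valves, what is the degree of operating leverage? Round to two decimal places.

Total contribution margin = 34,190 × $194.92 = $6,664,314.80.
Subtracting fixed costs: EBIT = $6,664,314.80 − $2,085,000 = $4,579,314.80.
DOL = contribution ÷ EBIT = $6,664,314.80 ÷ $4,579,314.80 = 1.4553.

1.46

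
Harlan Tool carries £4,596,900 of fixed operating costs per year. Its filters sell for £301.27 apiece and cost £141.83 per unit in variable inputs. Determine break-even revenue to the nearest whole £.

CM per unit = £301.27 − £141.83 = £159.44; CM ratio = £159.44 / £301.27 = 0.5292.
Break-even revenue = fixed costs × price ÷ CM = £4,596,900 × £301.27 ÷ £159.44 = £8,686,077.

£8,686,077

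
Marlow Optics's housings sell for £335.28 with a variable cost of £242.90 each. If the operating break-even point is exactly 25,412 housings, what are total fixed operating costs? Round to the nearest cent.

£2,347,560.56

Unit CM = price − variable cost = £335.28 − £242.90 = £92.38.
Fixed costs = break-even units × CM = 25,412 × £92.38 = £2,347,560.56.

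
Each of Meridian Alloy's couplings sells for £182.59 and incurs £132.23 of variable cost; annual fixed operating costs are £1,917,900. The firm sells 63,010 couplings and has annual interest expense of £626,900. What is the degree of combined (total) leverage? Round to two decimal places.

At 63,010 units, contribution = 63,010 × £50.36 = £3,173,183.60.
Operating income = contribution − fixed costs = £3,173,183.60 − £1,917,900 = £1,255,283.60. Interest = £626,900.00, so EBIT − I = £628,383.60.
DCL = contribution ÷ (EBIT − I) = £3,173,183.60 ÷ £628,383.60 = 5.0498.

5.05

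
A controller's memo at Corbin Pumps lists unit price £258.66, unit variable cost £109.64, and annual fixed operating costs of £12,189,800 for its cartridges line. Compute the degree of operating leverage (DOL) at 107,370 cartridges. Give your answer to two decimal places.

4.20

At 107,370 units, contribution = 107,370 × £149.02 = £16,000,277.40.
Subtracting fixed costs: EBIT = £16,000,277.40 − £12,189,800 = £3,810,477.40.
DOL = contribution ÷ EBIT = £16,000,277.40 ÷ £3,810,477.40 = 4.1990.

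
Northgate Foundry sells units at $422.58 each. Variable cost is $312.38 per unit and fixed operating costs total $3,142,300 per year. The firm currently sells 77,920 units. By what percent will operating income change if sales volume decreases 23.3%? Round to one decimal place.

At 77,920 units, contribution = 77,920 × $110.20 = $8,586,784.00.
EBIT = $8,586,784.00 − $3,142,300 = $5,444,484.00.
So DOL = total CM / EBIT = $8,586,784.00 / $5,444,484.00 = 1.5772.
%ΔEBIT = DOL × %ΔSales = 1.5772 × -23.3% = -36.7%.

-36.7%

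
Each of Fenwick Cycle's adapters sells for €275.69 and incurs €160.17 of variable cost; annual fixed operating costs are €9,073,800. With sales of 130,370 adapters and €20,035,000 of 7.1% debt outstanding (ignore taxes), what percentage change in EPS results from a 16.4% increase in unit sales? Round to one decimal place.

+54.1%

Total contribution margin = 130,370 × €115.52 = €15,060,342.40.
Subtracting fixed costs: EBIT = €15,060,342.40 − €9,073,800 = €5,986,542.40.
Interest = €1,422,485.00, so EBIT − I = €4,564,057.40.
DCL = total CM / (EBIT − I) = €15,060,342.40 / €4,564,057.40 = 3.2998.
EPS therefore changes by 3.2998 × (+16.4%) = +54.1%.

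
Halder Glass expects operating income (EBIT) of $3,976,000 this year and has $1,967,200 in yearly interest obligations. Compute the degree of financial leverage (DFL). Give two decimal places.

1.98

Interest = $1,967,200.00.
Degree of financial leverage = EBIT / (EBIT − interest) = $3,976,000 / $2,008,800.00 = 1.9793.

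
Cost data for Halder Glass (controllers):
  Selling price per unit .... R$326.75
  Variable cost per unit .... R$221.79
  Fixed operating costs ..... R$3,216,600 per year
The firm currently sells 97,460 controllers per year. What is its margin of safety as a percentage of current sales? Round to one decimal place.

68.6%

Each unit contributes R$326.75 − R$221.79 = R$104.96. Break-even units = R$3,216,600 ÷ R$104.96 = 30,645.96; break-even revenue = 30,645.96 × R$326.75 = R$10,013,567.55.
Actual sales revenue = 97,460 × R$326.75 = R$31,845,055.00.
Margin of safety = (R$31,845,055.00 − R$10,013,567.55) ÷ R$31,845,055.00 = 68.6%.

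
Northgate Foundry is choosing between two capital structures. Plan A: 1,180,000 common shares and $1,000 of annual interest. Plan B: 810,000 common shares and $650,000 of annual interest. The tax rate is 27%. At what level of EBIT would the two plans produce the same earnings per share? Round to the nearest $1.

$2,070,784

Set EPS_A = EPS_B: (EBIT − $1,000)(1 − 0.27) ÷ 1,180,000 = (EBIT − $650,000)(1 − 0.27) ÷ 810,000.
The (1 − t) factor cancels: (EBIT − 1,000) × 810,000 = (EBIT − 650,000) × 1,180,000.
Solving, EBIT = (650,000·1,180,000 − 1,000·810,000) / (1,180,000 − 810,000) = 766,190,000,000 / 370,000 = 2,070,783.78.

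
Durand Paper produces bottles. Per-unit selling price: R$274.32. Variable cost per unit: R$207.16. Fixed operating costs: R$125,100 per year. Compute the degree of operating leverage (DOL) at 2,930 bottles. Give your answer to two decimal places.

2.75

At 2,930 units, contribution = 2,930 × R$67.16 = R$196,778.80.
Operating income = contribution − fixed costs = R$196,778.80 − R$125,100 = R$71,678.80.
DOL = contribution ÷ EBIT = R$196,778.80 ÷ R$71,678.80 = 2.7453.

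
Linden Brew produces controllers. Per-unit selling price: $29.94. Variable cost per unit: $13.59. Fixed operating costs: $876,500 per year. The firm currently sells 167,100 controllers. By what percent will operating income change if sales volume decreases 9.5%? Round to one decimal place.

-14.0%

Total contribution margin = 167,100 × $16.35 = $2,732,085.00.
Subtracting fixed costs: EBIT = $2,732,085.00 − $876,500 = $1,855,585.00.
So DOL = total CM / EBIT = $2,732,085.00 / $1,855,585.00 = 1.4724.
%ΔEBIT = DOL × %ΔSales = 1.4724 × -9.5% = -14.0%.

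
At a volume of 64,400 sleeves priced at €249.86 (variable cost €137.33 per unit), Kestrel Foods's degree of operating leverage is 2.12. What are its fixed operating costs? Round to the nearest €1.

At 64,400 units, contribution = 64,400 × €112.53 = €7,246,932.00.
DOL = contribution / EBIT, so EBIT = €7,246,932.00 / 2.12 = €3,418,364.15.
Fixed costs = CM − EBIT = €7,246,932.00 − €3,418,364.15 = €3,828,568.

€3,828,568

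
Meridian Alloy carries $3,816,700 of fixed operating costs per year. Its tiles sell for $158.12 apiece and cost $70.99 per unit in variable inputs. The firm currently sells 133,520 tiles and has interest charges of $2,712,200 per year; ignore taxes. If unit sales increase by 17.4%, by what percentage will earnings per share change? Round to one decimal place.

+39.7%

At 133,520 units, contribution = 133,520 × $87.13 = $11,633,597.60.
Subtracting fixed costs: EBIT = $11,633,597.60 − $3,816,700 = $7,816,897.60.
After interest of $2,712,200.00, pre-tax earnings = $5,104,697.60.
Degree of combined leverage = contribution ÷ (EBIT − I) = $11,633,597.60 ÷ $5,104,697.60 = 2.2790.
EPS therefore changes by 2.2790 × (+17.4%) = +39.7%.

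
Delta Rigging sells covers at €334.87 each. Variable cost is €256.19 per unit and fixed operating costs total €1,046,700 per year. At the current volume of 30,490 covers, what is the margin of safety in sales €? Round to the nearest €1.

€5,755,326

Unit CM = price − variable cost = €334.87 − €256.19 = €78.68. Break-even units = €1,046,700 ÷ €78.68 = 13,303.25; break-even revenue = 13,303.25 × €334.87 = €4,454,860.56.
Current sales = 30,490 × €334.87 = €10,210,186.30.
Margin of safety = €10,210,186.30 − €4,454,860.56 = €5,755,326.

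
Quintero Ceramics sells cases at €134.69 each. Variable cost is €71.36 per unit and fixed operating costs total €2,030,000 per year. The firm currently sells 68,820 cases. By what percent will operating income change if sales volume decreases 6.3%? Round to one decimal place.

-11.8%

Total contribution margin = 68,820 × €63.33 = €4,358,370.60.
Subtracting fixed costs: EBIT = €4,358,370.60 − €2,030,000 = €2,328,370.60.
DOL = contribution ÷ EBIT = €4,358,370.60 ÷ €2,328,370.60 = 1.8719.
So EBIT moves 1.8719 × (-6.3%) = -11.8%.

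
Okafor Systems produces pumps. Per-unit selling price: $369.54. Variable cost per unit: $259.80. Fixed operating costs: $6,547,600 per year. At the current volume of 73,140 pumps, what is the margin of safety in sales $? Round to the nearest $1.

$4,979,676

Contribution margin per unit = $369.54 − $259.80 = $109.74. Break-even units = $6,547,600 ÷ $109.74 = 59,664.66; break-even revenue = 59,664.66 × $369.54 = $22,048,479.17.
Current sales = 73,140 × $369.54 = $27,028,155.60.
Margin of safety = $27,028,155.60 − $22,048,479.17 = $4,979,676.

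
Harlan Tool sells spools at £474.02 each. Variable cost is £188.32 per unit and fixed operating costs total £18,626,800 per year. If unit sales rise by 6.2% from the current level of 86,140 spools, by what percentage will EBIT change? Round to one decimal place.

Contribution at this volume is 86,140 × £285.70 = £24,610,198.00.
EBIT = £24,610,198.00 − £18,626,800 = £5,983,398.00.
DOL = contribution ÷ EBIT = £24,610,198.00 ÷ £5,983,398.00 = 4.1131.
Operating income changes by 4.1131 × +6.2% = +25.5%.

+25.5%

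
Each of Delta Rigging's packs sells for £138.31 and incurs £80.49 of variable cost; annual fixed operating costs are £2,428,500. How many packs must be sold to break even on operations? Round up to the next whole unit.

Unit CM = price − variable cost = £138.31 − £80.49 = £57.82.
Units to break even: £2,428,500 ÷ £57.82 = 42,001.04, rounded up to 42,002.

42,002 packs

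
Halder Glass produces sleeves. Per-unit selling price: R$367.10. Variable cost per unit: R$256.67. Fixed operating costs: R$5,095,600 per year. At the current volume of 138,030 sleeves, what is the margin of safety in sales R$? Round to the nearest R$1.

R$33,731,623

Contribution margin per unit = R$367.10 − R$256.67 = R$110.43. Break-even units = R$5,095,600 ÷ R$110.43 = 46,143.26; break-even revenue = 46,143.26 × R$367.10 = R$16,939,190.08.
Actual sales revenue = 138,030 × R$367.10 = R$50,670,813.00.
Margin of safety = R$50,670,813.00 − R$16,939,190.08 = R$33,731,623.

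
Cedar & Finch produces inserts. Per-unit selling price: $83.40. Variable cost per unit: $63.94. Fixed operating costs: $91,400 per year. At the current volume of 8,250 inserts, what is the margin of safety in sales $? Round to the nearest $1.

$296,336

Unit CM = price − variable cost = $83.40 − $63.94 = $19.46. Break-even units = $91,400 ÷ $19.46 = 4,696.81; break-even revenue = 4,696.81 × $83.40 = $391,714.29.
Actual sales revenue = 8,250 × $83.40 = $688,050.00.
Margin of safety = $688,050.00 − $391,714.29 = $296,336.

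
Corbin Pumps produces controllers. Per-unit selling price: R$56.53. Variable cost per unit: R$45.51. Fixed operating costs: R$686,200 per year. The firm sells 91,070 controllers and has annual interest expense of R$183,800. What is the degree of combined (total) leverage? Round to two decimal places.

Total contribution margin = 91,070 × R$11.02 = R$1,003,591.40.
EBIT = R$1,003,591.40 − R$686,200 = R$317,391.40. Interest = R$183,800.00, so EBIT − I = R$133,591.40.
Degree of total leverage = total CM / (EBIT − interest) = R$1,003,591.40 / R$133,591.40 = 7.5124.

7.51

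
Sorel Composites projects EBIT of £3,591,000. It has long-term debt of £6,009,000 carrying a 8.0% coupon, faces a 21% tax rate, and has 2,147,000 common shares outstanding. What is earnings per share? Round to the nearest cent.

Pre-tax income = £3,591,000 − £480,720.00 = £3,110,280.00.
After tax at 21%: net income = £3,110,280.00 × 0.79 = £2,457,121.20.
Per share: £2,457,121.20 / 2,147,000 shares = £1.14.

£1.14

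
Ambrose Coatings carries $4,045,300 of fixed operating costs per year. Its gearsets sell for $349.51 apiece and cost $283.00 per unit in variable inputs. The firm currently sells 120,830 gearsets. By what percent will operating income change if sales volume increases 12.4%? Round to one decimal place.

+25.0%

At 120,830 units, contribution = 120,830 × $66.51 = $8,036,403.30.
Subtracting fixed costs: EBIT = $8,036,403.30 − $4,045,300 = $3,991,103.30.
Degree of operating leverage = $8,036,403.30 / $3,991,103.30 = 2.0136.
Operating income changes by 2.0136 × +12.4% = +25.0%.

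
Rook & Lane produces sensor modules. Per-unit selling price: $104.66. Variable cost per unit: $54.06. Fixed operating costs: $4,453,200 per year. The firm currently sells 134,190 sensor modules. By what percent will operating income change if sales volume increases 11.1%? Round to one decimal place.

+32.3%

Total contribution margin = 134,190 × $50.60 = $6,790,014.00.
EBIT = $6,790,014.00 − $4,453,200 = $2,336,814.00.
Degree of operating leverage = $6,790,014.00 / $2,336,814.00 = 2.9057.
Operating income changes by 2.9057 × +11.1% = +32.3%.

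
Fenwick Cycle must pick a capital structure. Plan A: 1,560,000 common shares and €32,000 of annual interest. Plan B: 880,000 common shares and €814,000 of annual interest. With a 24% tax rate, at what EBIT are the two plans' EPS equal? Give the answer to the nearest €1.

€1,826,000

At indifference, (EBIT − 32,000)(1 − t)/1,560,000 = (EBIT − 814,000)(1 − t)/880,000.
Cancelling (1 − t) and cross-multiplying: 880,000·(EBIT − 32,000) = 1,560,000·(EBIT − 814,000).
EBIT × (1,560,000 − 880,000) = 814,000 × 1,560,000 − 32,000 × 880,000 = 1,241,680,000,000, so EBIT = 1,241,680,000,000 ÷ 680,000 = 1,826,000.00.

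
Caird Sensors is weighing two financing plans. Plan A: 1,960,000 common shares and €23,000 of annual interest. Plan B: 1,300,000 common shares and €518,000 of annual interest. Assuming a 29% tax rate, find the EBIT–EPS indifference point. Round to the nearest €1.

At indifference, (EBIT − 23,000)(1 − t)/1,960,000 = (EBIT − 518,000)(1 − t)/1,300,000.
The (1 − t) factor cancels: (EBIT − 23,000) × 1,300,000 = (EBIT − 518,000) × 1,960,000.
EBIT × (1,960,000 − 1,300,000) = 518,000 × 1,960,000 − 23,000 × 1,300,000 = 985,380,000,000, so EBIT = 985,380,000,000 ÷ 660,000 = 1,493,000.00.

€1,493,000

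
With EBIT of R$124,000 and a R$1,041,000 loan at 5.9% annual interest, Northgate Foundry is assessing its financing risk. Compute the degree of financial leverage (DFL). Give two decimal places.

1.98

Annual interest charges come to R$61,419.00.
Degree of financial leverage = EBIT / (EBIT − interest) = R$124,000 / R$62,581.00 = 1.9814.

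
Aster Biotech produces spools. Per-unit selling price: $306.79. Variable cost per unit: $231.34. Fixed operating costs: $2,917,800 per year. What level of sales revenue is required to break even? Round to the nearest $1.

$11,864,173

CM per unit = $306.79 − $231.34 = $75.45; CM ratio = $75.45 / $306.79 = 0.2459.
Break-even revenue = fixed costs × price ÷ CM = $2,917,800 × $306.79 ÷ $75.45 = $11,864,173.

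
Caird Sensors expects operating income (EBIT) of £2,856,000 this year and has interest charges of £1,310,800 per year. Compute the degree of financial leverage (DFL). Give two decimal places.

Annual interest charges come to £1,310,800.00.
DFL = EBIT ÷ (EBIT − I) = £2,856,000 ÷ (£2,856,000 − £1,310,800.00) = £2,856,000 ÷ £1,545,200.00 = 1.8483.

1.85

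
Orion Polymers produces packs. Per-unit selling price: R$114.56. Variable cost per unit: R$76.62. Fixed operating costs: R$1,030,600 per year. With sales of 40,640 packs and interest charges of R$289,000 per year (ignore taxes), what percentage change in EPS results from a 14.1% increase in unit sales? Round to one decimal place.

+97.8%

Total contribution margin = 40,640 × R$37.94 = R$1,541,881.60.
Subtracting fixed costs: EBIT = R$1,541,881.60 − R$1,030,600 = R$511,281.60.
After interest of R$289,000.00, pre-tax earnings = R$222,281.60.
Degree of combined leverage = contribution ÷ (EBIT − I) = R$1,541,881.60 ÷ R$222,281.60 = 6.9366.
EPS therefore changes by 6.9366 × (+14.1%) = +97.8%.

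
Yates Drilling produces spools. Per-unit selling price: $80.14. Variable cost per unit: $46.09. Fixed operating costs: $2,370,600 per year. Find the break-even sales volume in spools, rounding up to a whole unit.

69,622 spools

Contribution margin per unit = $80.14 − $46.09 = $34.05.
Units to break even: $2,370,600 ÷ $34.05 = 69,621.15, rounded up to 69,622.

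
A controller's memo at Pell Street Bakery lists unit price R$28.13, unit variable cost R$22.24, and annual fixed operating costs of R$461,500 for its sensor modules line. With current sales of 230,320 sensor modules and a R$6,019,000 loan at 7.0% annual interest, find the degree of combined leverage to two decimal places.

Contribution at this volume is 230,320 × R$5.89 = R$1,356,584.80.
Operating income = contribution − fixed costs = R$1,356,584.80 − R$461,500 = R$895,084.80. Interest = R$421,330.00, so EBIT − I = R$473,754.80.
DCL = contribution ÷ (EBIT − I) = R$1,356,584.80 ÷ R$473,754.80 = 2.8635.

2.86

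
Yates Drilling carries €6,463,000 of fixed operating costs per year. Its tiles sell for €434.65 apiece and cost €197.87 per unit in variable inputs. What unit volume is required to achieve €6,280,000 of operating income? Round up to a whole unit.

53,818 tiles

Contribution margin per unit = €434.65 − €197.87 = €236.78.
Required volume = (fixed costs + target profit) ÷ CM = (€6,463,000 + €6,280,000) ÷ €236.78 = 53,817.89, so 53,818 tiles.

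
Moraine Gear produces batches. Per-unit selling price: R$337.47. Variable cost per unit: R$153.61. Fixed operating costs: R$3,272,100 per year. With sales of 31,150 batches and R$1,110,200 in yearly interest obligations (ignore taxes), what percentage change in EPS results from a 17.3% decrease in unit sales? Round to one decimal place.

-73.7%

Total contribution margin = 31,150 × R$183.86 = R$5,727,239.00.
EBIT = R$5,727,239.00 − R$3,272,100 = R$2,455,139.00.
After interest of R$1,110,200.00, pre-tax earnings = R$1,344,939.00.
Degree of combined leverage = contribution ÷ (EBIT − I) = R$5,727,239.00 ÷ R$1,344,939.00 = 4.2584.
%ΔEPS = DCL × %ΔSales = 4.2584 × -17.3% = -73.7%.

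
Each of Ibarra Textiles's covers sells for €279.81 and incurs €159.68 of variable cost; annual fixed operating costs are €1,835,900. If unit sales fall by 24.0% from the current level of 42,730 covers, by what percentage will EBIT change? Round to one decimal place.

-37.4%

Total contribution margin = 42,730 × €120.13 = €5,133,154.90.
Subtracting fixed costs: EBIT = €5,133,154.90 − €1,835,900 = €3,297,254.90.
Degree of operating leverage = €5,133,154.90 / €3,297,254.90 = 1.5568.
So EBIT moves 1.5568 × (-24.0%) = -37.4%.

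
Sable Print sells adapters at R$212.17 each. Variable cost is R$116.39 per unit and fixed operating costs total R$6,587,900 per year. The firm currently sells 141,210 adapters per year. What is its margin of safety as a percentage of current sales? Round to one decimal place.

51.3%

Unit CM = price − variable cost = R$212.17 − R$116.39 = R$95.78. Break-even units = R$6,587,900 ÷ R$95.78 = 68,781.58; break-even revenue = 68,781.58 × R$212.17 = R$14,593,388.42.
Current sales = 141,210 × R$212.17 = R$29,960,525.70.
Margin of safety = (R$29,960,525.70 − R$14,593,388.42) ÷ R$29,960,525.70 = 51.3%.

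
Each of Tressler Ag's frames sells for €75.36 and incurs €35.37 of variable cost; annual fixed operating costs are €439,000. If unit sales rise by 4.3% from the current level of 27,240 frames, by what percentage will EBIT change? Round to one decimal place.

+7.2%

Contribution at this volume is 27,240 × €39.99 = €1,089,327.60.
EBIT = €1,089,327.60 − €439,000 = €650,327.60.
Degree of operating leverage = €1,089,327.60 / €650,327.60 = 1.6750.
Operating income changes by 1.6750 × +4.3% = +7.2%.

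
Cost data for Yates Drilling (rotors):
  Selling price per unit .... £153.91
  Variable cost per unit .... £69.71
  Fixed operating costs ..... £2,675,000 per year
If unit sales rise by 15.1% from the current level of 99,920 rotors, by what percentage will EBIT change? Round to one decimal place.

Total contribution margin = 99,920 × £84.20 = £8,413,264.00.
EBIT = £8,413,264.00 − £2,675,000 = £5,738,264.00.
Degree of operating leverage = £8,413,264.00 / £5,738,264.00 = 1.4662.
%ΔEBIT = DOL × %ΔSales = 1.4662 × +15.1% = +22.1%.

+22.1%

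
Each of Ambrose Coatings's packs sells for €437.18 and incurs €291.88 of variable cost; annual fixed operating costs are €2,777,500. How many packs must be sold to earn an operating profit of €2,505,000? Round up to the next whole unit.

36,356 packs

Contribution margin per unit = €437.18 − €291.88 = €145.30.
Units = (FC + target) / CM = (€2,777,500 + €2,505,000) / €145.30 = 36,355.82, so 36,356 packs.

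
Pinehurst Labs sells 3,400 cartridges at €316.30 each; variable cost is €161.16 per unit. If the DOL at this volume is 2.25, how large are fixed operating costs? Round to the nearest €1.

€293,042

Contribution at this volume is 3,400 × €155.14 = €527,476.00.
DOL = contribution / EBIT, so EBIT = €527,476.00 / 2.25 = €234,433.78.
And FC = contribution − EBIT = €527,476.00 − €234,433.78 = €293,042.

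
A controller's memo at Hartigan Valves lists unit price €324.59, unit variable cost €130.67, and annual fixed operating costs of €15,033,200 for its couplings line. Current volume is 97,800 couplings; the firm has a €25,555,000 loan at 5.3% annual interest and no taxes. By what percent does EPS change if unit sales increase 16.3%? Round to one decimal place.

At 97,800 units, contribution = 97,800 × €193.92 = €18,965,376.00.
Subtracting fixed costs: EBIT = €18,965,376.00 − €15,033,200 = €3,932,176.00.
After interest of €1,354,415.00, pre-tax earnings = €2,577,761.00.
DCL = total CM / (EBIT − I) = €18,965,376.00 / €2,577,761.00 = 7.3573.
%ΔEPS = DCL × %ΔSales = 7.3573 × +16.3% = +119.9%.

+119.9%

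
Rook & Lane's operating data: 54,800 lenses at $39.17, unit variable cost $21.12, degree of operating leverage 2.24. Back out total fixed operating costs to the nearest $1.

Contribution at this volume is 54,800 × $18.05 = $989,140.00.
Since DOL = CM ÷ EBIT, EBIT = $989,140.00 ÷ 2.24 = $441,580.36.
And FC = contribution − EBIT = $989,140.00 − $441,580.36 = $547,560.

$547,560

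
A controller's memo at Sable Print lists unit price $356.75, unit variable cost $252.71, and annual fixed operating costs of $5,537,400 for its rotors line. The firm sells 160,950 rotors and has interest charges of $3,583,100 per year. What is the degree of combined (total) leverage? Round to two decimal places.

2.20

Contribution at this volume is 160,950 × $104.04 = $16,745,238.00.
Subtracting fixed costs: EBIT = $16,745,238.00 − $5,537,400 = $11,207,838.00. Interest = $3,583,100.00, so EBIT − I = $7,624,738.00.
Degree of total leverage = total CM / (EBIT − interest) = $16,745,238.00 / $7,624,738.00 = 2.1962.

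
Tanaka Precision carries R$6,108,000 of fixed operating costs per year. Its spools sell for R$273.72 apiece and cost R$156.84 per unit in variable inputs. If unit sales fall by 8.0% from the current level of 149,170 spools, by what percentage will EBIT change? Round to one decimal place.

Total contribution margin = 149,170 × R$116.88 = R$17,434,989.60.
Operating income = contribution − fixed costs = R$17,434,989.60 − R$6,108,000 = R$11,326,989.60.
DOL = contribution ÷ EBIT = R$17,434,989.60 ÷ R$11,326,989.60 = 1.5392.
Operating income changes by 1.5392 × -8.0% = -12.3%.

-12.3%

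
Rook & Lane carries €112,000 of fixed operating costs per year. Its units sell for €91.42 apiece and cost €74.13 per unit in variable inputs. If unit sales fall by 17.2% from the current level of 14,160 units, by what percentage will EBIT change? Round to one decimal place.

Contribution at this volume is 14,160 × €17.29 = €244,826.40.
EBIT = €244,826.40 − €112,000 = €132,826.40.
DOL = contribution ÷ EBIT = €244,826.40 ÷ €132,826.40 = 1.8432.
%ΔEBIT = DOL × %ΔSales = 1.8432 × -17.2% = -31.7%.

-31.7%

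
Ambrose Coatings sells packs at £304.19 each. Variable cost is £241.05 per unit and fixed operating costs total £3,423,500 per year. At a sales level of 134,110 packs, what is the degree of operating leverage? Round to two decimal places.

1.68

Contribution at this volume is 134,110 × £63.14 = £8,467,705.40.
Subtracting fixed costs: EBIT = £8,467,705.40 − £3,423,500 = £5,044,205.40.
Degree of operating leverage = £8,467,705.40 / £5,044,205.40 = 1.6787.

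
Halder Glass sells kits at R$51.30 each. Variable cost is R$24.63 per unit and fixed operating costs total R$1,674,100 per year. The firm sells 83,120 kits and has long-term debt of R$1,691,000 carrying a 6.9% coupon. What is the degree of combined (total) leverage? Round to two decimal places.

Total contribution margin = 83,120 × R$26.67 = R$2,216,810.40.
EBIT = R$2,216,810.40 − R$1,674,100 = R$542,710.40. Interest = R$116,679.00.
DOL = R$2,216,810.40 ÷ R$542,710.40 = 4.0847; DFL = R$542,710.40 ÷ R$426,031.40 = 1.2739.
DCL = DOL × DFL = 4.0847 × 1.2739 = 5.2035.

5.20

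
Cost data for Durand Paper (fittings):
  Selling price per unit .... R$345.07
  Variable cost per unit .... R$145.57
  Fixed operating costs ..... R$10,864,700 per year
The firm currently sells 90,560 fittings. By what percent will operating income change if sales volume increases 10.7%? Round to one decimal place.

Contribution at this volume is 90,560 × R$199.50 = R$18,066,720.00.
Operating income = contribution − fixed costs = R$18,066,720.00 − R$10,864,700 = R$7,202,020.00.
So DOL = total CM / EBIT = R$18,066,720.00 / R$7,202,020.00 = 2.5086.
%ΔEBIT = DOL × %ΔSales = 2.5086 × +10.7% = +26.8%.

+26.8%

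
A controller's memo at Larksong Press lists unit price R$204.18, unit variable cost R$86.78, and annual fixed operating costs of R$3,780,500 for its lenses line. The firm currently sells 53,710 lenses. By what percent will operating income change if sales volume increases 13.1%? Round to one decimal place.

+32.7%

At 53,710 units, contribution = 53,710 × R$117.40 = R$6,305,554.00.
EBIT = R$6,305,554.00 − R$3,780,500 = R$2,525,054.00.
Degree of operating leverage = R$6,305,554.00 / R$2,525,054.00 = 2.4972.
%ΔEBIT = DOL × %ΔSales = 2.4972 × +13.1% = +32.7%.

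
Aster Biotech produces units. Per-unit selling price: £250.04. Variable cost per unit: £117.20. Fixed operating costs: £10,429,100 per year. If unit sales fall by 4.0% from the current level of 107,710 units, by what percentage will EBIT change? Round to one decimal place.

At 107,710 units, contribution = 107,710 × £132.84 = £14,308,196.40.
Subtracting fixed costs: EBIT = £14,308,196.40 − £10,429,100 = £3,879,096.40.
DOL = contribution ÷ EBIT = £14,308,196.40 ÷ £3,879,096.40 = 3.6885.
%ΔEBIT = DOL × %ΔSales = 3.6885 × -4.0% = -14.8%.

-14.8%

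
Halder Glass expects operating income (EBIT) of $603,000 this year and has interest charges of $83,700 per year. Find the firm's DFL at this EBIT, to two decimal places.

Interest = $83,700.00.
Degree of financial leverage = EBIT / (EBIT − interest) = $603,000 / $519,300.00 = 1.1612.

1.16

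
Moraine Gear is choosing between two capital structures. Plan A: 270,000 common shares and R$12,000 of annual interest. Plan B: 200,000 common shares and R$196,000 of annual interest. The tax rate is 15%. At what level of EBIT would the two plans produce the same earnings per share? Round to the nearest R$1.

Set EPS_A = EPS_B: (EBIT − R$12,000)(1 − 0.15) ÷ 270,000 = (EBIT − R$196,000)(1 − 0.15) ÷ 200,000.
The (1 − t) factor cancels: (EBIT − 12,000) × 200,000 = (EBIT − 196,000) × 270,000.
EBIT × (270,000 − 200,000) = 196,000 × 270,000 − 12,000 × 200,000 = 50,520,000,000, so EBIT = 50,520,000,000 ÷ 70,000 = 721,714.29.

R$721,714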